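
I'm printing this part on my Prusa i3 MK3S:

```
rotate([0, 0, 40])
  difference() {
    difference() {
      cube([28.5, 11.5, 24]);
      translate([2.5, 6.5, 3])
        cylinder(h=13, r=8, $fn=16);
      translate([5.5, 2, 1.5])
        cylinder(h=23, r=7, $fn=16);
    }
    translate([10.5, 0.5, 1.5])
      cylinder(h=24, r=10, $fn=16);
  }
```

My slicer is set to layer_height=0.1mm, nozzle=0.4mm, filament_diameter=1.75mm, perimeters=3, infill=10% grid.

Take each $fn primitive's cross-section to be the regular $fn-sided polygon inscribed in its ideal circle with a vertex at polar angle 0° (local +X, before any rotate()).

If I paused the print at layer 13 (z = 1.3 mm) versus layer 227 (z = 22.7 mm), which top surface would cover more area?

layer 13 (z = 1.3 mm)

Layer 13 (z = 1.3): the cube (footprint 28.5×11.5) is included at this height (area 327.75 mm²); the cylinder at (2.5, 6.5) is not intersected at this z (z outside [3, 16]); the cylinder at (5.5, 2) does not reach this height (z outside [1.5, 24.5]); Taking the first minus the rest: none of the subtracted shapes is present at this height, so the 28.5×11.5 cube is unchanged — area = 327.75 mm²; the cylinder at (10.5, 0.5) is not intersected at this z (z outside [1.5, 25.5]); Taking the first minus the rest: none of the subtracted shapes is present at this height, so that combined region is unchanged — area = 327.75 mm²; (whole slice rotated 40° about Z — lengths, areas and connectivity unchanged). So its area = 327.75 mm². Layer 227 (z = 22.7): the 28.5×11.5 cube contributes its full rectangle (area 327.75 mm²); the cylinder at (2.5, 6.5) is not intersected at this z (z outside [3, 16]); the r=7 cylinder at (5.5, 2) gives a regular 16-gon of circumradius 7 (constant along its height) (area = (16/2)·7.000²·sin(360°/16) = 150.01 mm²); After the difference (first − rest): starting from the 28.5×11.5 cube (327.75 mm²), the r=7 cylinder at (5.5, 2) partially overlaps it — only the 95.60 mm² overlap (of its 150.01 mm²) is removed, clipping the outline — area = 232.15 mm²; the cylinder at (10.5, 0.5): section is a regular 16-gon, circumradius r=10 (area = (16/2)·10.000²·sin(360°/16) = 306.15 mm²); Subtracting the remaining from the first: starting from that combined region (232.15 mm²), the r=10 cylinder at (10.5, 0.5) partially overlaps it — only the 80.10 mm² overlap (of its 306.15 mm²) is removed, clipping the outline — area = 152.05 mm²; (rotated 40° about Z; rotation is an isometry so areas/perimeters/island counts are preserved). So its area = 152.05 mm². Layer 13 is larger (327.75 vs 152.05 mm²).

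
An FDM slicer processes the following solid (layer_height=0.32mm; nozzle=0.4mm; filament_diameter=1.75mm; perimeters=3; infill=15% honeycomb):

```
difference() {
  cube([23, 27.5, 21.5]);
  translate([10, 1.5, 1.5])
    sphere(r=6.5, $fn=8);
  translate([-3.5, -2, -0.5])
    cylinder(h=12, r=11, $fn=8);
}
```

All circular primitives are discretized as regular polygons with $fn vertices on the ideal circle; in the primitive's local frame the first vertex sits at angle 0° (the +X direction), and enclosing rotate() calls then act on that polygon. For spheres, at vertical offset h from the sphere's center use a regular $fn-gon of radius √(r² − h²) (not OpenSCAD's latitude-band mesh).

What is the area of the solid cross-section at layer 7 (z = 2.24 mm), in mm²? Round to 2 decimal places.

At z = 2.24 mm: the 23×27.5 cube contributes its full rectangle (area 632.50 mm²); the r=6.5 sphere at (10, 1.5) contributes a regular 8-gon of circumradius √(6.5²−0.74²) = 6.458 (area = (8/2)·6.458²·sin(360°/8) = 117.95 mm²); the r=11 cylinder at (-3.5, -2) contributes a regular 8-gon of circumradius 11 (area = (8/2)·11.000²·sin(360°/8) = 342.24 mm²); Taking the first minus the rest: starting from the 23×27.5 cube (632.50 mm²), the r=6.5 sphere at (10, 1.5) partially overlaps it — only the 77.42 mm² overlap (of its 117.95 mm²) is removed, clipping the outline; the r=11 cylinder at (-3.5, -2) partially overlaps it — only the 27.87 mm² overlap (of its 342.24 mm²) is removed, clipping the outline — area = 527.22 mm². Overall, the cross-section is a single solid region. Net area = 527.22 mm².

527.22 mm²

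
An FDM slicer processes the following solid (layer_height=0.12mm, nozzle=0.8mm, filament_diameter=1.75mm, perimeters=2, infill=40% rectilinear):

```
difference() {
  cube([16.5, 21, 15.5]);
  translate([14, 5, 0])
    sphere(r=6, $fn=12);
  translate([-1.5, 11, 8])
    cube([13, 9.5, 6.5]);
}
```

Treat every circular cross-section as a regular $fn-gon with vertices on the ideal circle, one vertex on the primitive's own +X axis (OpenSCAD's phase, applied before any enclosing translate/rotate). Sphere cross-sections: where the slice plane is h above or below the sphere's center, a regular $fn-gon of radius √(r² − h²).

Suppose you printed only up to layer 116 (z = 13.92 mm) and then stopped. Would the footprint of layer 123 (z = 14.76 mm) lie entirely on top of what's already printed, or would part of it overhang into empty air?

part overhangs

Compare the two slices. At z = 13.92: the 16.5×21 cube contributes its full rectangle (area 346.50 mm²); the sphere at (14, 5) is not intersected at this z (|z−center|=13.920 > r=6); the cube at (-1.5, 11) (footprint 13×9.5) is included at this height (area 123.50 mm²); After the difference (first − rest): starting from the 16.5×21 cube (346.50 mm²), the 13×9.5 cube at (-1.5, 11) partially overlaps it — only the 109.25 mm² overlap (of its 123.50 mm²) is removed, clipping the outline — area = 237.25 mm². At z = 14.76: the cube is present — its section is the full 16.5×21 rectangle (area 346.50 mm²); the sphere at (14, 5) is absent (|z−center|=14.760 > r=6); the cube at (-1.5, 11) is absent (z outside [8, 14.5]); After the difference (first − rest): none of the subtracted shapes is present at this height, so the 16.5×21 cube is unchanged — area = 346.50 mm². Checking containment: at z = 14.76 the cross-section extends beyond the z = 13.92 cross-section by about 109.25 mm².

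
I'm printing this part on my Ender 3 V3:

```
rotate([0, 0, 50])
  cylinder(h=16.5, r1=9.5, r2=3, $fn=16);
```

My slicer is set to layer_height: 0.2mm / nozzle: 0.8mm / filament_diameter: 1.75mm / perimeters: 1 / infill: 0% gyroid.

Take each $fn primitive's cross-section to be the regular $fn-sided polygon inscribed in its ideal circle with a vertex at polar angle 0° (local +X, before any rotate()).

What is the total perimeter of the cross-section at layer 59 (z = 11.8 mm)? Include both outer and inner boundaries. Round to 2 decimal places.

At z = 11.8 mm: the cone: at t=0.715 of its height the radius interpolates to r₁+(r₂−r₁)t = 4.852, giving a regular 16-gon of that circumradius (perimeter = 2·16·4.852·sin(180°/16) = 30.29 mm); (rotated 50° about Z; rotation is an isometry so areas/perimeters/island counts are preserved). Overall, the cross-section is a single solid region. Total boundary length (outer) = 30.29 mm.

30.29 mm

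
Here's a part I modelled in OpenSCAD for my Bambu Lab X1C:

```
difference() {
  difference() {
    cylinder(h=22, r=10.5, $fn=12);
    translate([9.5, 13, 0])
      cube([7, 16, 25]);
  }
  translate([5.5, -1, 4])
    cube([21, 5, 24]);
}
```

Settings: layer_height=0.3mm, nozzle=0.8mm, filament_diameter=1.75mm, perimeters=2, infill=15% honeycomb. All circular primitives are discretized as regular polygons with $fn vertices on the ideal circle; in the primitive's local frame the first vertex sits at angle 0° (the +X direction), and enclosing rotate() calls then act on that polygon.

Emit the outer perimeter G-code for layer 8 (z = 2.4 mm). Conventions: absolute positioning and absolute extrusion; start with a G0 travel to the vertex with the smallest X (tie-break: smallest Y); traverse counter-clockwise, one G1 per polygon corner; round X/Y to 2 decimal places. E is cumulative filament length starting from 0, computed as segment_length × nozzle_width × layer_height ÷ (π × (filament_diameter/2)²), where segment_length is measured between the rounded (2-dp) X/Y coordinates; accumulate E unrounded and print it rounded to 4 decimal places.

At z = 2.4 mm: the cylinder: section is a regular 12-gon, circumradius r=10.5; the 7×16 cube at (9.5, 13) contributes its full rectangle; After the difference (first − rest): starting from the r=10.5 cylinder, the 7×16 cube at (9.5, 13) misses the remaining region (no effect) — 1 connected region; the cube at (5.5, -1) does not reach this height (z outside [4, 28]); After the difference (first − rest): none of the subtracted shapes is present at this height, so the result so far is unchanged — 1 connected region. The outline is a single polygon with 12 vertices. Extrusion per mm of travel: 0.8 × 0.3 / (π × 0.875²) = 0.099780. Accumulating E over each segment gives final E = 6.5067.

G0 X-10.50 Y0.00 Z2.40
G1 X-9.09 Y-5.25 E0.5424
G1 X-5.25 Y-9.09 E1.0843
G1 X0.00 Y-10.50 E1.6267
G1 X5.25 Y-9.09 E2.1691
G1 X9.09 Y-5.25 E2.7110
G1 X10.50 Y0.00 E3.2534
G1 X9.09 Y5.25 E3.7958
G1 X5.25 Y9.09 E4.3377
G1 X0.00 Y10.50 E4.8801
G1 X-5.25 Y9.09 E5.4225
G1 X-9.09 Y5.25 E5.9643
G1 X-10.50 Y0.00 E6.5067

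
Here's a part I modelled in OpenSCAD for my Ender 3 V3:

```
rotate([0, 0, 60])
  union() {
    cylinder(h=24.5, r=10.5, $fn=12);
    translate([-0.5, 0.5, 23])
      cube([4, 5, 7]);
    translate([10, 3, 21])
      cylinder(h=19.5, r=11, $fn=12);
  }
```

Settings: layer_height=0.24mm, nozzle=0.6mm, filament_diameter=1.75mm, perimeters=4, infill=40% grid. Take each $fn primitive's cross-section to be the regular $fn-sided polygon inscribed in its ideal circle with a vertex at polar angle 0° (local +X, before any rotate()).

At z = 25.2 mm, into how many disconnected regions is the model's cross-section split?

At z = 25.2 mm: the cylinder does not reach this height (z outside [0, 24.5]); the 4×5 cube at (-0.5, 0.5) contributes its full rectangle; the r=11 cylinder at (10, 3) gives a regular 12-gon of circumradius 11 (constant along its height); Taking the union: the regions partially overlap (shared area 19.89 mm²), so overlapping operands fuse into one piece — 1 connected region; (whole slice rotated 60° about Z — lengths, areas and connectivity unchanged). The result has 1 disconnected region.

1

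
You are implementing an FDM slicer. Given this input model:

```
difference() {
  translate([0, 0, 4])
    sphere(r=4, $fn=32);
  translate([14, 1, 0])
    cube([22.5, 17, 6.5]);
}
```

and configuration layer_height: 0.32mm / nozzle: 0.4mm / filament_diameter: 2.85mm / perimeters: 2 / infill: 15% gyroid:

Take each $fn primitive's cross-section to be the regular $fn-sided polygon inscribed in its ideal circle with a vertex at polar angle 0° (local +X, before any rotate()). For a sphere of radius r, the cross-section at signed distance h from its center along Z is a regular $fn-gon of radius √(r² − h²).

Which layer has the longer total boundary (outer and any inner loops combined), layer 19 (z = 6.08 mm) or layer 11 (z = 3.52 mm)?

Layer 19 (z = 6.08): the r=4 sphere contributes a regular 32-gon of circumradius √(4²−2.08²) = 3.417 (perimeter = 2·32·3.417·sin(180°/32) = 21.43 mm); the 22.5×17 cube at (14, 1) contributes its full rectangle (perimeter 79.00 mm); After the difference (first − rest): starting from the r=4 sphere, the 22.5×17 cube at (14, 1) misses the remaining region (no effect) — boundary = 21.43 mm. So its perimeter = 21.43 mm. Layer 11 (z = 3.52): the sphere: section is a regular 32-gon, circumradius = √(r²−h²) = √(4²−0.48²) = 3.971 (perimeter = 2·32·3.971·sin(180°/32) = 24.91 mm); the 22.5×17 cube at (14, 1) contributes its full rectangle (perimeter 79.00 mm); Taking the first minus the rest: starting from the r=4 sphere, the 22.5×17 cube at (14, 1) misses the remaining region (no effect) — boundary = 24.91 mm. So its perimeter = 24.91 mm. Layer 11 is larger (24.91 vs 21.43 mm).

layer 11 (z = 3.52 mm)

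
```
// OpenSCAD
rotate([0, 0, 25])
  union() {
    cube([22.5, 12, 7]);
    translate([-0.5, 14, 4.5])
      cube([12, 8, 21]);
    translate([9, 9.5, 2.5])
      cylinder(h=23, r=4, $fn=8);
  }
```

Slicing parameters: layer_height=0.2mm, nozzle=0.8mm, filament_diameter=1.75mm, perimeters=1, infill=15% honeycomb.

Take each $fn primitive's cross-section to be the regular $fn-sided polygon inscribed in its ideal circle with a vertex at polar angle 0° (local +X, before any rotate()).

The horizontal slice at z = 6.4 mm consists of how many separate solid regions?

2

At z = 6.4 mm: the cube (footprint 22.5×12) is included at this height; the 12×8 cube at (-0.5, 14) contributes its full rectangle; the r=4 cylinder at (9, 9.5) contributes a regular 8-gon of circumradius 4; Taking the union: the regions partially overlap (shared area 40.04 mm²), so overlapping operands fuse into one piece — 2 connected regions; (whole slice rotated 25° about Z — lengths, areas and connectivity unchanged). The result has 2 disconnected regions.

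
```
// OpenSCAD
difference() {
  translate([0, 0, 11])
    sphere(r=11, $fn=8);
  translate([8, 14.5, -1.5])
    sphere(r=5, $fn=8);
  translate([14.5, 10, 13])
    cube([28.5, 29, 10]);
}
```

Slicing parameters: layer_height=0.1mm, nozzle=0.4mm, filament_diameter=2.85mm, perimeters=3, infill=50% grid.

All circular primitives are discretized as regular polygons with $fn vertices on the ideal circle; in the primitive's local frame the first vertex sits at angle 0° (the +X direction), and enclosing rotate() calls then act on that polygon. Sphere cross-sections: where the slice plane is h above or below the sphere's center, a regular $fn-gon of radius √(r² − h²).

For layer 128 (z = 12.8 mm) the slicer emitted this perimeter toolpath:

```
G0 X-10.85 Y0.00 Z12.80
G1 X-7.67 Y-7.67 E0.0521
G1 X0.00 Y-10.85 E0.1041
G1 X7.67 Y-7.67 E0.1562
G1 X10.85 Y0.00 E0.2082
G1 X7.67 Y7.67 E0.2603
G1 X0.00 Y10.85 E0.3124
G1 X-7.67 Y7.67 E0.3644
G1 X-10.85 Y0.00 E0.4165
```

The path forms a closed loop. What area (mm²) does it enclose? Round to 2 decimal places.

Apply the shoelace formula to the sequence of (X, Y) vertices; enclosed area = 332.88 mm².

332.88 mm²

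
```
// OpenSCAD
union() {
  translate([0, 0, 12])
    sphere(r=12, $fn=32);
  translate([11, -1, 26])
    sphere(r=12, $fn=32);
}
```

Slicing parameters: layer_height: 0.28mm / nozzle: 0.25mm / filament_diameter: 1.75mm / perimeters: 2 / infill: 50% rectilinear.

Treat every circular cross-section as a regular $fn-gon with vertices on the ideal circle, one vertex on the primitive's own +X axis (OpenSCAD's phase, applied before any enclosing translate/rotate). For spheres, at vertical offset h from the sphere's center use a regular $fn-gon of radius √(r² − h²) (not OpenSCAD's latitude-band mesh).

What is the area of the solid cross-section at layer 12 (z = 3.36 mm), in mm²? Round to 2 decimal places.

216.47 mm²

At z = 3.36 mm: the sphere: section is a regular 32-gon, circumradius = √(r²−h²) = √(12²−8.64²) = 8.328 (area = (32/2)·8.328²·sin(360°/32) = 216.47 mm²); the sphere at (11, -1) does not reach this height (|z−center|=22.640 > r=12); Taking the union: only the r=12 sphere is present, so the union is just that shape — area = 216.47 mm². Overall, the cross-section is a single solid region. Net area = 216.47 mm².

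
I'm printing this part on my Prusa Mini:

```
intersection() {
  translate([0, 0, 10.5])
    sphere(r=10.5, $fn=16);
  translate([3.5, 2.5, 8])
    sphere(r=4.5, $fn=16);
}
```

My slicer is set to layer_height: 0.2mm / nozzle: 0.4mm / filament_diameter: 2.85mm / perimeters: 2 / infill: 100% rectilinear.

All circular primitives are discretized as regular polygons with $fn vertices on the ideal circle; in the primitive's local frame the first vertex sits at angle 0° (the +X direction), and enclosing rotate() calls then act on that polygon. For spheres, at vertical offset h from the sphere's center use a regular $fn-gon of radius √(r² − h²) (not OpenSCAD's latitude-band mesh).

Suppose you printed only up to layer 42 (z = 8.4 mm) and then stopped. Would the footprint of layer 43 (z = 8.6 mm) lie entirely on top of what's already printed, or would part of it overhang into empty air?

entirely on top

Compare the two slices. At z = 8.4: the sphere: section is a regular 16-gon, circumradius = √(r²−h²) = √(10.5²−2.1²) = 10.288 (area = (16/2)·10.288²·sin(360°/16) = 324.03 mm²); the sphere at (3.5, 2.5): section is a regular 16-gon, circumradius = √(r²−h²) = √(4.5²−0.4²) = 4.482 (area = (16/2)·4.482²·sin(360°/16) = 61.50 mm²); Taking the intersection: the r=4.5 sphere at (3.5, 2.5) lies inside the r=10.5 sphere, so the common part is the r=4.5 sphere at (3.5, 2.5) itself — area = 61.50 mm². At z = 8.6: the r=10.5 sphere slices to a regular 16-gon of circumradius 10.327 (√(r²−h²) with h=1.9 from center) (area = (16/2)·10.327²·sin(360°/16) = 326.47 mm²); the r=4.5 sphere at (3.5, 2.5) contributes a regular 16-gon of circumradius √(4.5²−0.6²) = 4.460 (area = (16/2)·4.460²·sin(360°/16) = 60.89 mm²); Keeping only the common overlap: the r=4.5 sphere at (3.5, 2.5) lies inside the r=10.5 sphere, so the common part is the r=4.5 sphere at (3.5, 2.5) itself — area = 60.89 mm². Checking containment: the cross-section at z = 8.6 is a subset of the cross-section at z = 8.4.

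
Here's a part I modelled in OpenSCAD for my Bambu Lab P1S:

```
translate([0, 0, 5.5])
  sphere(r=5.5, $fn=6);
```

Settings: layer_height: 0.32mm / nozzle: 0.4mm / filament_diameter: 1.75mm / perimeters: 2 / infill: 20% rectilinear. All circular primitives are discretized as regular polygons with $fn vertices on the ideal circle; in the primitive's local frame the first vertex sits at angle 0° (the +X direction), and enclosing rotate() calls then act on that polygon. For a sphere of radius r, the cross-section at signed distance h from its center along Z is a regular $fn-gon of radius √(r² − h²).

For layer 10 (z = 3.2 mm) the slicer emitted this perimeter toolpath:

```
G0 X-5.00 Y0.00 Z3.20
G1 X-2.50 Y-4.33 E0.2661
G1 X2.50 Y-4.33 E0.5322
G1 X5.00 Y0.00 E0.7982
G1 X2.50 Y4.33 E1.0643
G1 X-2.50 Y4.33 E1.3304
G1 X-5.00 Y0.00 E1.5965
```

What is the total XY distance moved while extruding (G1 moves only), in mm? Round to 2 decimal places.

30.00 mm

Sum the Euclidean lengths of each G1 segment: total = 30.00 mm.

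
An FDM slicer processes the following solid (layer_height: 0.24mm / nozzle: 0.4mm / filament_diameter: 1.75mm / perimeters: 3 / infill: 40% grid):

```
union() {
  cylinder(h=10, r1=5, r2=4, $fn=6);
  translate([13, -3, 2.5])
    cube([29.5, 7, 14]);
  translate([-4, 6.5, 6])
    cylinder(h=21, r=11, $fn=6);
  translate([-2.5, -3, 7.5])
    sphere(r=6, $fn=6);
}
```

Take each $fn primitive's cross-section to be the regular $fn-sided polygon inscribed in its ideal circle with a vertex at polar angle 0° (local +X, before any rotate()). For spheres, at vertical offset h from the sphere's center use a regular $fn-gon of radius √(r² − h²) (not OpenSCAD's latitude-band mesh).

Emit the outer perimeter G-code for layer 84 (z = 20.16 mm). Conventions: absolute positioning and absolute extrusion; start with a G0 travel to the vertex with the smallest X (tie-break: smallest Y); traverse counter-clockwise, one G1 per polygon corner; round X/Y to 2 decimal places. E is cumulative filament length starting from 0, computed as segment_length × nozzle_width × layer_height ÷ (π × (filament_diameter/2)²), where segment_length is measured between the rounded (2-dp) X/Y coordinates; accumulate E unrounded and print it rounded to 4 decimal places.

G0 X-15.00 Y6.50 Z20.16
G1 X-9.50 Y-3.03 E0.4392
G1 X1.50 Y-3.03 E0.8782
G1 X7.00 Y6.50 E1.3174
G1 X1.50 Y16.03 E1.7565
G1 X-9.50 Y16.03 E2.1956
G1 X-15.00 Y6.50 E2.6347

At z = 20.16 mm: the cone does not reach this height (z outside [0, 10]); the cube at (13, -3) does not reach this height (z outside [2.5, 16.5]); the cylinder at (-4, 6.5): section is a regular 6-gon, circumradius r=11; the sphere at (-2.5, -3) is not intersected at this z (|z−center|=12.660 > r=6); Combining (union): only the r=11 cylinder at (-4, 6.5) is present, so the union is just that shape — 1 connected region. The outline is a single polygon with 6 vertices. Extrusion per mm of travel: 0.4 × 0.24 / (π × 0.875²) = 0.039912. Accumulating E over each segment gives final E = 2.6347.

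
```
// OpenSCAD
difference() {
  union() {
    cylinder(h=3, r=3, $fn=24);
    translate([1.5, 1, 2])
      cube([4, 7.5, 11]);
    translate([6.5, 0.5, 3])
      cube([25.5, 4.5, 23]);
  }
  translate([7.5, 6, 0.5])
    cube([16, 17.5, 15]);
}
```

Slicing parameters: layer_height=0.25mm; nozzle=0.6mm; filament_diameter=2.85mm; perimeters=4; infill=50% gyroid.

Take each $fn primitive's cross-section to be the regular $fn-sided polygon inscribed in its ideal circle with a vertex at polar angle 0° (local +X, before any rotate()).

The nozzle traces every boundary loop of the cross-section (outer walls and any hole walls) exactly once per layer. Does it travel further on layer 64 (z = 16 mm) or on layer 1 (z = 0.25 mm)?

layer 64 (z = 16 mm)

Layer 64 (z = 16): the cylinder is absent (z outside [0, 3]); the cube at (1.5, 1) is absent (z outside [2, 13]); the cube at (6.5, 0.5) (footprint 25.5×4.5) is included at this height (perimeter 60.00 mm); Merging all regions: only the 25.5×4.5 cube at (6.5, 0.5) is present, so the union is just that shape — boundary = 60.00 mm; the cube at (7.5, 6) is absent (z outside [0.5, 15.5]); After the difference (first − rest): none of the subtracted shapes is present at this height, so the result so far is unchanged — boundary = 60.00 mm. So its perimeter = 60.00 mm. Layer 1 (z = 0.25): the cylinder: section is a regular 24-gon, circumradius r=3 (perimeter = 2·24·3.000·sin(180°/24) = 18.80 mm); the cube at (1.5, 1) does not reach this height (z outside [2, 13]); the cube at (6.5, 0.5) is absent (z outside [3, 26]); Taking the union: only the r=3 cylinder is present, so the union is just that shape — boundary = 18.80 mm; the cube at (7.5, 6) is not intersected at this z (z outside [0.5, 15.5]); After the difference (first − rest): none of the subtracted shapes is present at this height, so the result so far is unchanged — boundary = 18.80 mm. So its perimeter = 18.80 mm. Layer 64 is larger (60.00 vs 18.80 mm).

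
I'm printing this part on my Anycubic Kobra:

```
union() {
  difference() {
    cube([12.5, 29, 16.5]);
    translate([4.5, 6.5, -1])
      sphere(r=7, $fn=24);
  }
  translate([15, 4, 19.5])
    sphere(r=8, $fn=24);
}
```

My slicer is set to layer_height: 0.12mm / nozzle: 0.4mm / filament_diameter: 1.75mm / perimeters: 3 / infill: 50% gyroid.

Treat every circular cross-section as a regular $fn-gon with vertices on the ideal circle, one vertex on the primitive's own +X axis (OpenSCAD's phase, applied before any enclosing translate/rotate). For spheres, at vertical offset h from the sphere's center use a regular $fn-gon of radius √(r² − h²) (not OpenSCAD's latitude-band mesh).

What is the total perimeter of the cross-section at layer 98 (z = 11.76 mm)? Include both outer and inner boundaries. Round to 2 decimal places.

At z = 11.76 mm: the cube is present — its section is the full 12.5×29 rectangle (perimeter 83.00 mm); the sphere at (4.5, 6.5) is not intersected at this z (|z−center|=12.760 > r=7); After the difference (first − rest): none of the subtracted shapes is present at this height, so the 12.5×29 cube is unchanged — boundary = 83.00 mm; the r=8 sphere at (15, 4) slices to a regular 24-gon of circumradius 2.023 (√(r²−h²) with h=7.74 from center) (perimeter = 2·24·2.023·sin(180°/24) = 12.67 mm); Merging all regions: the 2 present regions are separate (no shared area or edge), so areas and boundary lengths simply add and each stays a separate island — boundary = 95.67 mm. Overall, the cross-section has 2 separate islands. Total boundary length (outer) = 95.67 mm.

95.67 mm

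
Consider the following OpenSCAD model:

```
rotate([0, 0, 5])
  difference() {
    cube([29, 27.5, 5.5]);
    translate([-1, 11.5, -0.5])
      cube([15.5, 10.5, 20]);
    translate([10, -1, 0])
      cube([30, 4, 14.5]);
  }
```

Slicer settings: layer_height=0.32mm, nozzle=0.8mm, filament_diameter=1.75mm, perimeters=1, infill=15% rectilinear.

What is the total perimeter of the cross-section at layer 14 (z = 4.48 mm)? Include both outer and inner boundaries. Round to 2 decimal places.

142.00 mm

At z = 4.48 mm: the cube is present — its section is the full 29×27.5 rectangle (perimeter 113.00 mm); the cube at (-1, 11.5) (footprint 15.5×10.5) is included at this height (perimeter 52.00 mm); the cube at (10, -1) is present — its section is the full 30×4 rectangle (perimeter 68.00 mm); Subtracting the remaining from the first: starting from the 29×27.5 cube, the 15.5×10.5 cube at (-1, 11.5) partially overlaps it — only the 152.25 mm² overlap (of its 162.75 mm²) is removed, clipping the outline; the 30×4 cube at (10, -1) partially overlaps it — only the 57.00 mm² overlap (of its 120.00 mm²) is removed, clipping the outline — boundary = 142.00 mm; (rotated 5° about Z; rotation is an isometry so areas/perimeters/island counts are preserved). Overall, the cross-section is a single solid region. Total boundary length (outer) = 142.00 mm.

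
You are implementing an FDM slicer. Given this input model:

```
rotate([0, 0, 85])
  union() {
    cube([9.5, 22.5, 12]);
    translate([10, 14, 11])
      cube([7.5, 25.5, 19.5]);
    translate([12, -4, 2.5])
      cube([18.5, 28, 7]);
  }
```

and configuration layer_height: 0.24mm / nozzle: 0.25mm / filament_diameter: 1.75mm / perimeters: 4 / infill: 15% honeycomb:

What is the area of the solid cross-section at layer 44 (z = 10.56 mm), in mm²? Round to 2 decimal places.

At z = 10.56 mm: the 9.5×22.5 cube contributes its full rectangle (area 213.75 mm²); the cube at (10, 14) does not reach this height (z outside [11, 30.5]); the cube at (12, -4) is absent (z outside [2.5, 9.5]); Merging all regions: only the 9.5×22.5 cube is present, so the union is just that shape — area = 213.75 mm²; (rotated 85° about Z; rotation is an isometry so areas/perimeters/island counts are preserved). Overall, the cross-section is a single solid region. Net area = 213.75 mm².

213.75 mm²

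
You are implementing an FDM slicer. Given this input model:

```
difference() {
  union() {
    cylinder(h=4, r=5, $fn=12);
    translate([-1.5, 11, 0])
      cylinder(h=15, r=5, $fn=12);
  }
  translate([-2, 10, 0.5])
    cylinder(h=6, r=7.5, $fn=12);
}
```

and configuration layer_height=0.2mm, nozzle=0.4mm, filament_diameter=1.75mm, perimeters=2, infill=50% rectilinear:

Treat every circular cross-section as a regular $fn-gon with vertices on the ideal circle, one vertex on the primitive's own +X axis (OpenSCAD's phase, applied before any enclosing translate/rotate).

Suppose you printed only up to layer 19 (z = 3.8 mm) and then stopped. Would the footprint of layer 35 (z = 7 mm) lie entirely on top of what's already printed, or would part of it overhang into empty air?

Compare the two slices. At z = 3.8: the r=5 cylinder gives a regular 12-gon of circumradius 5 (constant along its height) (area = (12/2)·5.000²·sin(360°/12) = 75.00 mm²); the cylinder at (-1.5, 11): section is a regular 12-gon, circumradius r=5 (area = (12/2)·5.000²·sin(360°/12) = 75.00 mm²); Merging all regions: the 2 present regions are separate (no shared area or edge), so areas and boundary lengths simply add and each stays a separate island — area = 150.00 mm²; the r=7.5 cylinder at (-2, 10) contributes a regular 12-gon of circumradius 7.5 (area = (12/2)·7.500²·sin(360°/12) = 168.75 mm²); After the difference (first − rest): starting from that combined region (150.00 mm²), the r=7.5 cylinder at (-2, 10) partially overlaps it — only the 84.01 mm² overlap (of its 168.75 mm²) is removed, clipping the outline — area = 65.99 mm². At z = 7: the cylinder does not reach this height (z outside [0, 4]); the cylinder at (-1.5, 11): section is a regular 12-gon, circumradius r=5 (area = (12/2)·5.000²·sin(360°/12) = 75.00 mm²); Combining (union): only the r=5 cylinder at (-1.5, 11) is present, so the union is just that shape — area = 75.00 mm²; the cylinder at (-2, 10) is absent (z outside [0.5, 6.5]); Taking the first minus the rest: none of the subtracted shapes is present at this height, so that combined region is unchanged — area = 75.00 mm². Checking containment: at z = 7 the cross-section extends beyond the z = 3.8 cross-section by about 75.00 mm².

part overhangs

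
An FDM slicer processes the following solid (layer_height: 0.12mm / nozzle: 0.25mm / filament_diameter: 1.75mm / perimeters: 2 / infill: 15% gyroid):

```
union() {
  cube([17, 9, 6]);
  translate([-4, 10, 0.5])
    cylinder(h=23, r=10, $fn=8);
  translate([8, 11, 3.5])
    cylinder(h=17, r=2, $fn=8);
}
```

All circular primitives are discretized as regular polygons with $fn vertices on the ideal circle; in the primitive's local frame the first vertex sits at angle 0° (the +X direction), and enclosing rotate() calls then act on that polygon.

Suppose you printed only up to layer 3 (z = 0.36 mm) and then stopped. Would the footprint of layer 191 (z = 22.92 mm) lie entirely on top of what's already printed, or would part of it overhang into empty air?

Compare the two slices. At z = 0.36: the cube is present — its section is the full 17×9 rectangle (area 153.00 mm²); the cylinder at (-4, 10) does not reach this height (z outside [0.5, 23.5]); the cylinder at (8, 11) is not intersected at this z (z outside [3.5, 20.5]); Taking the union: only the 17×9 cube is present, so the union is just that shape — area = 153.00 mm². At z = 22.92: the cube is absent (z outside [0, 6]); the cylinder at (-4, 10): section is a regular 8-gon, circumradius r=10 (area = (8/2)·10.000²·sin(360°/8) = 282.84 mm²); the cylinder at (8, 11) does not reach this height (z outside [3.5, 20.5]); Merging all regions: only the r=10 cylinder at (-4, 10) is present, so the union is just that shape — area = 282.84 mm². Checking containment: at z = 22.92 the cross-section extends beyond the z = 0.36 cross-section by about 254.61 mm².

part overhangs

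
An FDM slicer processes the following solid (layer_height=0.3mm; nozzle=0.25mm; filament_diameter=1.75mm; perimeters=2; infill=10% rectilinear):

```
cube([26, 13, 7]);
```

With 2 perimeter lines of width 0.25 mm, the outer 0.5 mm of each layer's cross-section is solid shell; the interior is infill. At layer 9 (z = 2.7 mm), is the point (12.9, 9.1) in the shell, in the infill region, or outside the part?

infill

At z = 2.7 mm: the cube is present — its section is the full 26×13 rectangle. Overall, the cross-section is a single solid region. The nearest boundary edge runs (26.00, 13.00)→(0.00, 13.00); distance from the point to it = 3.90 mm. The point is inside the cross-section and 3.90 mm from the nearest boundary — more than the 0.5 mm shell width (2 × 0.25), so it's in the infill interior.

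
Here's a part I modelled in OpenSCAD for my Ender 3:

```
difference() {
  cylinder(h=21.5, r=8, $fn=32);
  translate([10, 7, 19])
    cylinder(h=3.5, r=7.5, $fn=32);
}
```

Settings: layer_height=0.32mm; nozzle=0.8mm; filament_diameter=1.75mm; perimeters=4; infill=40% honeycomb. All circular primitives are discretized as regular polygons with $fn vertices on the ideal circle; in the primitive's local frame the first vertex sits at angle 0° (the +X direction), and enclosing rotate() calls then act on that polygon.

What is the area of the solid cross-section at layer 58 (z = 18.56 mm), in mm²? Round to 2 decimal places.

At z = 18.56 mm: the r=8 cylinder gives a regular 32-gon of circumradius 8 (constant along its height) (area = (32/2)·8.000²·sin(360°/32) = 199.77 mm²); the cylinder at (10, 7) is absent (z outside [19, 22.5]); Taking the first minus the rest: none of the subtracted shapes is present at this height, so the r=8 cylinder is unchanged — area = 199.77 mm². Overall, the cross-section is a single solid region. Net area = 199.77 mm².

199.77 mm²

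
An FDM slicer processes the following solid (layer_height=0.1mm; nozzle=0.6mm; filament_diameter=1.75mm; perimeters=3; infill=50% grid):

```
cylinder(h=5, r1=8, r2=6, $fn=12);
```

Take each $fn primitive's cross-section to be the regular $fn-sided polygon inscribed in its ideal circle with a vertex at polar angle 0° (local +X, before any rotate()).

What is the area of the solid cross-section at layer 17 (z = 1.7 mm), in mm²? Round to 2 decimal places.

At z = 1.7 mm: the cone (r1=8→r2=6) has section circumradius 7.320 here — a regular 12-gon (area = (12/2)·7.320²·sin(360°/12) = 160.75 mm²). Overall, the cross-section is a single solid region. Net area = 160.75 mm².

160.75 mm²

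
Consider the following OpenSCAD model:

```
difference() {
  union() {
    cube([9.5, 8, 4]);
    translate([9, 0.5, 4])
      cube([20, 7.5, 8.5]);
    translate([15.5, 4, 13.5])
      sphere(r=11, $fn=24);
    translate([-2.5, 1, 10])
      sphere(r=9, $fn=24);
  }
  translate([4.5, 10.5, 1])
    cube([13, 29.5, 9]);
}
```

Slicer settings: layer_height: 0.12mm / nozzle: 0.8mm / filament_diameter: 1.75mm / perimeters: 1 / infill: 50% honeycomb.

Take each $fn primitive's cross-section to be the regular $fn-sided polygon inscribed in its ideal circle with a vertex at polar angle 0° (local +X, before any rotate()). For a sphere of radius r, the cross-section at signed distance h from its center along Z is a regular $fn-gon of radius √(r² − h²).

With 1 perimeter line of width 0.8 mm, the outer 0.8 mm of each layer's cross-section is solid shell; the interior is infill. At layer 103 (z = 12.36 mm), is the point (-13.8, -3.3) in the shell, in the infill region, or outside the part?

At z = 12.36 mm: the cube is absent (z outside [0, 4]); the cube at (9, 0.5) (footprint 20×7.5) is included at this height; the r=11 sphere at (15.5, 4) slices to a regular 24-gon of circumradius 10.941 (√(r²−h²) with h=1.14 from center); the r=9 sphere at (-2.5, 1) contributes a regular 24-gon of circumradius √(9²−2.36²) = 8.685; Taking the union: the regions partially overlap (shared area 134.50 mm²), so overlapping operands fuse into one piece — 1 connected region; the cube at (4.5, 10.5) is absent (z outside [1, 10]); Subtracting the remaining from the first: none of the subtracted shapes is present at this height, so the result so far is unchanged — 1 connected region. Overall, the cross-section is a single solid region. The nearest boundary edge runs (-10.02, -3.34)→(-10.89, -1.25); distance from the point to it = 3.47 mm. The point is not inside any of the regions above, so it lies outside the cross-section (3.47 mm from the nearest boundary).

outside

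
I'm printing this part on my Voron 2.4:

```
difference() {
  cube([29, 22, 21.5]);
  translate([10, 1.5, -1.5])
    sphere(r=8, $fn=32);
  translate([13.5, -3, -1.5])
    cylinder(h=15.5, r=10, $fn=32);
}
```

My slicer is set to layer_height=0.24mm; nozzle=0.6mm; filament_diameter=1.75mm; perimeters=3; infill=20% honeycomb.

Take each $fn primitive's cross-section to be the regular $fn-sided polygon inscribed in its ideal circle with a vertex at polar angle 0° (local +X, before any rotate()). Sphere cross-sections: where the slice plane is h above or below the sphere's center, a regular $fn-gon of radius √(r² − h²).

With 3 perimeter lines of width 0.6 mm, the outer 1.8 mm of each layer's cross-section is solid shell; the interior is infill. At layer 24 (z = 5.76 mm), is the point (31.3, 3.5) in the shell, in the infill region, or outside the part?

At z = 5.76 mm: the cube is present — its section is the full 29×22 rectangle; the sphere at (10, 1.5): section is a regular 32-gon, circumradius = √(r²−h²) = √(8²−7.26²) = 3.360; the r=10 cylinder at (13.5, -3) gives a regular 32-gon of circumradius 10 (constant along its height); Subtracting the remaining from the first: starting from the 29×22 cube, the r=8 sphere at (10, 1.5) partially overlaps it — only the 27.33 mm² overlap (of its 35.25 mm²) is removed, clipping the outline; the r=10 cylinder at (13.5, -3) partially overlaps it — only the 69.86 mm² overlap (of its 312.14 mm²) is removed, clipping the outline — 1 connected region. Overall, the cross-section is a single solid region. The nearest boundary edge runs (29.00, 22.00)→(29.00, 0.00); distance from the point to it = 2.30 mm. The point is not inside any of the regions above, so it lies outside the cross-section (2.30 mm from the nearest boundary).

outside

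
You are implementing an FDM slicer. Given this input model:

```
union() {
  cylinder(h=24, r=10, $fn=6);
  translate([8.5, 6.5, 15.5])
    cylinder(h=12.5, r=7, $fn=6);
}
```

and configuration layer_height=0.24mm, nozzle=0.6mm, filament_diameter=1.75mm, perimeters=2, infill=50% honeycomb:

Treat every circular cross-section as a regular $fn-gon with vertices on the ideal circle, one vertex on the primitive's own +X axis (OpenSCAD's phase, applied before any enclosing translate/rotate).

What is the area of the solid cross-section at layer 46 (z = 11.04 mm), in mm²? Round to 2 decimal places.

At z = 11.04 mm: the cylinder: section is a regular 6-gon, circumradius r=10 (area = (6/2)·10.000²·sin(360°/6) = 259.81 mm²); the cylinder at (8.5, 6.5) does not reach this height (z outside [15.5, 28]); Merging all regions: only the r=10 cylinder is present, so the union is just that shape — area = 259.81 mm². Overall, the cross-section is a single solid region. Net area = 259.81 mm².

259.81 mm²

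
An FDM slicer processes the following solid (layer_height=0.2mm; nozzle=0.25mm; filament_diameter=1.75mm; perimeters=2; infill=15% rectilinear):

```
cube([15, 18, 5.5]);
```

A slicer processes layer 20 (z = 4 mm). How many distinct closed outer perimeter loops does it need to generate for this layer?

At z = 4 mm: the cube (footprint 15×18) is included at this height. The result has 1 disconnected region.

1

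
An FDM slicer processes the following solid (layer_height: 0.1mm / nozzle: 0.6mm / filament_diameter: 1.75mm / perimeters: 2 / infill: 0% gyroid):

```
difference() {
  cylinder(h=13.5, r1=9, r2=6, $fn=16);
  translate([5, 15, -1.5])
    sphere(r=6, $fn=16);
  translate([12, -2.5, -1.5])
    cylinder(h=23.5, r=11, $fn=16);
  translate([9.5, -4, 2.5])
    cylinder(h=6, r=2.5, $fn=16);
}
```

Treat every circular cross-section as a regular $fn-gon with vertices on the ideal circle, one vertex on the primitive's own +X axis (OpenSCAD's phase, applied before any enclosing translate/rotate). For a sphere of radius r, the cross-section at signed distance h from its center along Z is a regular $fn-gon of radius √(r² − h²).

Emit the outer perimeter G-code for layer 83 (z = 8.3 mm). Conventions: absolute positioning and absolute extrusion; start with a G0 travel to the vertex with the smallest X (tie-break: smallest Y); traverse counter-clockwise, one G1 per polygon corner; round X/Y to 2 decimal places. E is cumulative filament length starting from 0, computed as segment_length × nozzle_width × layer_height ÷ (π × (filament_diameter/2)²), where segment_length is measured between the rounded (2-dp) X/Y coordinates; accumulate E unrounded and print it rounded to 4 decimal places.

G0 X-7.16 Y0.00 Z8.30
G1 X-6.61 Y-2.74 E0.0697
G1 X-5.06 Y-5.06 E0.1393
G1 X-2.74 Y-6.61 E0.2089
G1 X0.00 Y-7.16 E0.2786
G1 X1.88 Y-6.78 E0.3265
G1 X1.84 Y-6.71 E0.3285
G1 X1.00 Y-2.50 E0.4356
G1 X1.84 Y1.71 E0.5427
G1 X4.22 Y5.28 E0.6497
G1 X4.48 Y5.45 E0.6574
G1 X2.74 Y6.61 E0.7096
G1 X0.00 Y7.16 E0.7793
G1 X-2.74 Y6.61 E0.8490
G1 X-5.06 Y5.06 E0.9186
G1 X-6.61 Y2.74 E0.9882
G1 X-7.16 Y0.00 E1.0579

At z = 8.3 mm: the cone contributes a regular 16-gon of circumradius 7.156 (interpolated between r1=9 and r2=6 at t=0.615); the sphere at (5, 15) is absent (|z−center|=9.800 > r=6); the cylinder at (12, -2.5): section is a regular 16-gon, circumradius r=11; the r=2.5 cylinder at (9.5, -4) contributes a regular 16-gon of circumradius 2.5; After the difference (first − rest): starting from the cone, the r=11 cylinder at (12, -2.5) partially overlaps it — only the 49.46 mm² overlap (of its 370.44 mm²) is removed, clipping the outline; the r=2.5 cylinder at (9.5, -4) misses the remaining region (no effect) — 1 connected region. The outline is a single polygon with 16 vertices. Extrusion per mm of travel: 0.6 × 0.1 / (π × 0.875²) = 0.024945. Accumulating E over each segment gives final E = 1.0579.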